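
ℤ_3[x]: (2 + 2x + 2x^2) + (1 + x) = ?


Add coefficients mod 3:
x^0: 2 + 1 = 0 (mod 3)
x^1: 2 + 1 = 0 (mod 3)
x^2: 2 + 0 = 2 (mod 3)
Result: 2x^2

f + g = 2x^2


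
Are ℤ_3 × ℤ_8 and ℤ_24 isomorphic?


Comparing ℤ_3 × ℤ_8 and ℤ_24:
gcd(3,8) = 1, so ℤ_3 × ℤ_8 ≅ ℤ_24 (CRT)

Yes, ℤ_3 × ℤ_8 ≅ ℤ_24


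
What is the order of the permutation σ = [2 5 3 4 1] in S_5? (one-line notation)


Cycle decomposition: (1 2 5)
Cycle lengths: 3
Order = lcm(3) = 3

ord(σ) = 3


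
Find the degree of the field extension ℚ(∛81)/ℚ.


∛81 has minimal polynomial x³ - 81 (irreducible over ℚ since 81 is not a perfect cube)

[ℚ(∛81)/ℚ] = 3


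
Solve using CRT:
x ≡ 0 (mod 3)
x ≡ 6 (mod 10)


m₁ = 3, m₂ = 10, gcd = 1, so CRT applies. M = m₁·m₂ = 30
Let M₁ = M/m₁ = 10, M₂ = M/m₂ = 3
Find y₁ ≡ M₁⁻¹ (mod m₁): 10⁻¹ ≡ 1 (mod 3)
Find y₂ ≡ M₂⁻¹ (mod m₂): 3⁻¹ ≡ 7 (mod 10)
x = a₁·M₁·y₁ + a₂·M₂·y₂ = 0·10·1 + 6·3·7 = 126
Reduce mod 30: x ≡ 6
Check: 6 mod 3 = 0 ✓, 6 mod 10 = 6 ✓

x ≡ 6 (mod 30)


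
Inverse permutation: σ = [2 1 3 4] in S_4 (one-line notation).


To find σ⁻¹, swap domain and range:
σ(1) = 2 → σ⁻¹(2) = 1
σ(2) = 1 → σ⁻¹(1) = 2
σ(3) = 3 → σ⁻¹(3) = 3
σ(4) = 4 → σ⁻¹(4) = 4

σ⁻¹ = [2 1 3 4]


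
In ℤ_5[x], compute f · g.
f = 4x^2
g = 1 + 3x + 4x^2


Expand and collect like terms; reduce coefficients mod 5:
x^0: 0·1 = 0 ≡ 0 (mod 5)
x^1: 0·3 + 0·1 = 0 ≡ 0 (mod 5)
x^2: 0·4 + 0·3 + 4·1 = 4 ≡ 4 (mod 5)
x^3: 0·4 + 4·3 = 12 ≡ 2 (mod 5)
x^4: 4·4 = 16 ≡ 1 (mod 5)
Result: 4x^2 + 2x^3 + x^4

f · g = 4x^2 + 2x^3 + x^4


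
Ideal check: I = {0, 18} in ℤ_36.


Check ideal conditions for I = {0, 18} in ℤ_36:
(1) I is an additive subgroup? Yes
(2) For r ∈ ℤ_36 and a ∈ I: r·a ∈ I? Yes

Yes, I is an ideal of ℤ_36


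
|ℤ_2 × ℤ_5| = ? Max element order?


|ℤ_2 × ℤ_5| = 2 × 5 = 10
Max element order = lcm(2,5) = 10
Cyclic? Yes (gcd=1)

|ℤ_2×ℤ_5| = 10, max element order = 10


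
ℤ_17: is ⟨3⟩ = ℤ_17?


g generates ℤ_n iff gcd(g, n) = 1
gcd(3, 17) = 1
Since gcd = 1, 3 is a generator.

Yes, 3 generates ℤ_17


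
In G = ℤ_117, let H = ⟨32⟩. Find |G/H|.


|⟨32⟩| = n / gcd(32, 117) = 117 / 1 = 117
H is normal (ℤ_117 is abelian).
|G/H| = |G| / |H| = 117 / 117 = 1

|G/H| = 1


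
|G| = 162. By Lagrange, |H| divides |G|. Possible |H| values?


Lagrange's theorem: |H| divides |G|
|G| = 162
Divisors of 162: 1, 2, 3, 6, 9, 18, 27, 54, 81, 162

Possible subgroup orders: {1, 2, 3, 6, 9, 18, 27, 54, 81, 162}


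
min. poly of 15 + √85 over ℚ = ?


Let α = 15 + √85. Then α - 15 = √85, so (α - 15)² = 85, giving α² - 30α + 140 = 0. Degree 2 and α ∉ ℚ, so this is the minimal polynomial.

Minimal polynomial: x² - 30x + 140


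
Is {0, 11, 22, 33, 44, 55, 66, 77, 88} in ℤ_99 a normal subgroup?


H = {0, 11, 22, 33, 44, 55, 66, 77, 88} in ℤ_99
ℤ_99 is abelian; every subgroup of an abelian group is normal

Yes, normal subgroup


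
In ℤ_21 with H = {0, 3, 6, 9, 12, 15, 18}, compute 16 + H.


16 + H = {16 + h (mod 21) : h ∈ H}
16+0=16, 16+3=19, 16+6=1, 16+9=4, 16+12=7, 16+15=10, 16+18=13
16 + H = {1, 4, 7, 10, 13, 16, 19} = 1 + H

16 + H = {1, 4, 7, 10, 13, 16, 19}


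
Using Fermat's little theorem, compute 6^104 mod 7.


Fermat's little theorem: if p is prime and gcd(a,p)=1, then a^(p-1) ≡ 1 (mod p)
p = 7 is prime, gcd(6,7) = 1
Reduce exponent: 104 mod 6 = 2
So 6^104 ≡ 6^2 (mod 7)
6^2 mod 7 = 1

6^104 ≡ 1 (mod 7)


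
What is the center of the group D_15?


Z(G) = {g ∈ G | gx = xg for all x ∈ G}
For odd n, Z(D_n) = {e}: no nontrivial rotation commutes with all reflections

Z(D_15) = {e}


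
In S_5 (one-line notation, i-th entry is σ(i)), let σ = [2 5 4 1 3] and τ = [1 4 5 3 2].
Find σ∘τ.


σ∘τ: apply τ first, then σ
1 →τ 1 →σ 2
2 →τ 4 →σ 1
3 →τ 5 →σ 3
4 →τ 3 →σ 4
5 →τ 2 →σ 5

σ∘τ = [2 1 3 4 5]


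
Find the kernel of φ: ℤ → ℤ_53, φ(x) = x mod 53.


Kernel = preimage of identity
ker(φ) = {x ∈ ℤ : x ≡ 0 (mod 53)} = 53ℤ = {0, ±53, ±106, ...}

ker(φ) = 53ℤ


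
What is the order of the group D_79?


|D_n| = 2n (n rotations and n reflections)
|D_79| = 2×79 = 158

|D_79| = 158


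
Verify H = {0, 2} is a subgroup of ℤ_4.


Subgroup test for H = {0, 2} in (ℤ_4, +):
(1) 0 ∈ H? Yes
(2) Closure: for all a,b ∈ H, (a+b) mod 4 ∈ H? Yes
(3) Inverses: for all a ∈ H, -a mod 4 ∈ H? Yes

Yes, H is a subgroup of ℤ_4


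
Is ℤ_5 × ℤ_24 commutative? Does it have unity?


Direct product ring; commutative with unity (1,1); but (1,0)·(0,1) = (0,0) gives zero divisors, so not an integral domain
Commutative: Yes
Integral domain: No
Has unity: Yes

ℤ_5 × ℤ_24: Commutative=Yes, Unity=Yes


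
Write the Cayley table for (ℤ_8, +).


Elements: {0, 1, 2, 3, 4, 5, 6, 7}
Operation: addition mod 8
Entry (a, b) = (a + b) mod 8

Cayley table:
  | 0 | 1 | 2 | 3 | 4 | 5 | 6 | 7
0 | 0 | 1 | 2 | 3 | 4 | 5 | 6 | 7
1 | 1 | 2 | 3 | 4 | 5 | 6 | 7 | 0
2 | 2 | 3 | 4 | 5 | 6 | 7 | 0 | 1
3 | 3 | 4 | 5 | 6 | 7 | 0 | 1 | 2
4 | 4 | 5 | 6 | 7 | 0 | 1 | 2 | 3
5 | 5 | 6 | 7 | 0 | 1 | 2 | 3 | 4
6 | 6 | 7 | 0 | 1 | 2 | 3 | 4 | 5
7 | 7 | 0 | 1 | 2 | 3 | 4 | 5 | 6


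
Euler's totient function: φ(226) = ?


Factor n: 226 = 2 × 113
φ(n) = n · ∏(1 - 1/p) over distinct primes p | n
φ(226) = 226 · (1 - 1/2) · (1 - 1/113) = 112

φ(226) = 112


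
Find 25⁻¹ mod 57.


Use the extended Euclidean algorithm to write 1 = 25·s + 57·t; then s mod 57 is the inverse.
Euclidean algorithm:
  25 = 0·57 + 25
  57 = 2·25 + 7
  25 = 3·7 + 4
  7 = 1·4 + 3
  4 = 1·3 + 1
  3 = 3·1 + 0
gcd(25,57) = 1
Back-substitution gives: 25·(16) + 57·(-7) = 1
So 25⁻¹ ≡ 16 ≡ 16 (mod 57)
Check: 25 × 16 = 400 ≡ 1 (mod 57) ✓

25⁻¹ ≡ 16 (mod 57)


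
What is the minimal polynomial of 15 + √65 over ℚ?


Let α = 15 + √65. Then α - 15 = √65, so (α - 15)² = 65, giving α² - 30α + 160 = 0. Degree 2 and α ∉ ℚ, so this is the minimal polynomial.

Minimal polynomial: x² - 30x + 160


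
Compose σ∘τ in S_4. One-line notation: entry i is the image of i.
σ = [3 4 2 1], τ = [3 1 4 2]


σ∘τ: apply τ first, then σ
1 →τ 3 →σ 2
2 →τ 1 →σ 3
3 →τ 4 →σ 1
4 →τ 2 →σ 4

σ∘τ = [2 3 1 4]


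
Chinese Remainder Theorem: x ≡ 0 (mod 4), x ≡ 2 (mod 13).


m₁ = 4, m₂ = 13, gcd = 1, so CRT applies. M = m₁·m₂ = 52
Let M₁ = M/m₁ = 13, M₂ = M/m₂ = 4
Find y₁ ≡ M₁⁻¹ (mod m₁): 13⁻¹ ≡ 1 (mod 4)
Find y₂ ≡ M₂⁻¹ (mod m₂): 4⁻¹ ≡ 10 (mod 13)
x = a₁·M₁·y₁ + a₂·M₂·y₂ = 0·13·1 + 2·4·10 = 80
Reduce mod 52: x ≡ 28
Check: 28 mod 4 = 0 ✓, 28 mod 13 = 2 ✓

x ≡ 28 (mod 52)


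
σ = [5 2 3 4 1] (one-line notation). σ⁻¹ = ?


To find σ⁻¹, swap domain and range:
σ(1) = 5 → σ⁻¹(5) = 1
σ(2) = 2 → σ⁻¹(2) = 2
σ(3) = 3 → σ⁻¹(3) = 3
σ(4) = 4 → σ⁻¹(4) = 4
σ(5) = 1 → σ⁻¹(1) = 5

σ⁻¹ = [5 2 3 4 1]


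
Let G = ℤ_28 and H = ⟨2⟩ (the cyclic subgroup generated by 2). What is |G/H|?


|⟨2⟩| = n / gcd(2, 28) = 28 / 2 = 14
H is normal (ℤ_28 is abelian).
|G/H| = |G| / |H| = 28 / 14 = 2

|G/H| = 2


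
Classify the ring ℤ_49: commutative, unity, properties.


ℤ_49 is a commutative ring with unity 1; 49 = 7×7 is composite, so 7·7 ≡ 0 gives zero divisors (not an integral domain)
Commutative: Yes
Integral domain: No
Has unity: Yes

ℤ_49: Commutative=Yes, Unity=Yes


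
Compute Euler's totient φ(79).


Factor n: 79 = 79
φ(n) = n · ∏(1 - 1/p) over distinct primes p | n
φ(79) = 79 · (1 - 1/79) = 78

φ(79) = 78


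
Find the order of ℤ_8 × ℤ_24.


|A × B| = |A| · |B|
|ℤ_8 × ℤ_24| = 8 × 24 = 192

|ℤ_8 × ℤ_24| = 192


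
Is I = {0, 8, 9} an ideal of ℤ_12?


Check ideal conditions for I = {0, 8, 9} in ℤ_12:
(1) I is an additive subgroup? No
(2) For r ∈ ℤ_12 and a ∈ I: r·a ∈ I? No  [counterexample: r=2, a=8, r·a mod 12 = 4 ∉ I]

No, I is not an ideal of ℤ_12


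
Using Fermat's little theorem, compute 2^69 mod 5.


Fermat's little theorem: if p is prime and gcd(a,p)=1, then a^(p-1) ≡ 1 (mod p)
p = 5 is prime, gcd(2,5) = 1
Reduce exponent: 69 mod 4 = 1
So 2^69 ≡ 2^1 (mod 5)
2^1 mod 5 = 2

2^69 ≡ 2 (mod 5)


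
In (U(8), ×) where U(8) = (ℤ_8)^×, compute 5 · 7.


Operation: multiplication mod 8
5 · 7 = (a × b) mod 8 with a = 5, b = 7

5 · 7 = 3


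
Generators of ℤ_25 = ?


g generates ℤ_n iff gcd(g,n) = 1
Prime factors of 25: 5
Generators are g ∈ {1,...,24} not divisible by any of these primes.
Generators: {1, 2, 3, 4, 6, 7, 8, 9, 11, 12, 13, 14, 16, 17, 18, 19, 21, 22, 23, 24}
Number of generators = φ(25) = 20

Generators of ℤ_25 = {1, 2, 3, 4, 6, 7, 8, 9, 11, 12, 13, 14, 16, 17, 18, 19, 21, 22, 23, 24}


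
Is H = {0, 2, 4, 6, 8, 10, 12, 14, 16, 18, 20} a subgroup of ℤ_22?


Subgroup test for H = {0, 2, 4, 6, 8, 10, 12, 14, 16, 18, 20} in (ℤ_22, +):
(1) 0 ∈ H? Yes
(2) Closure: for all a,b ∈ H, (a+b) mod 22 ∈ H? Yes
(3) Inverses: for all a ∈ H, -a mod 22 ∈ H? Yes

Yes, H is a subgroup of ℤ_22


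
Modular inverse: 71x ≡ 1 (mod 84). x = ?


Use the extended Euclidean algorithm to write 1 = 71·s + 84·t; then s mod 84 is the inverse.
Euclidean algorithm:
  71 = 0·84 + 71
  84 = 1·71 + 13
  71 = 5·13 + 6
  13 = 2·6 + 1
  6 = 6·1 + 0
gcd(71,84) = 1
Back-substitution gives: 71·(-13) + 84·(11) = 1
So 71⁻¹ ≡ -13 ≡ 71 (mod 84)
Check: 71 × 71 = 5041 ≡ 1 (mod 84) ✓

71⁻¹ ≡ 71 (mod 84)


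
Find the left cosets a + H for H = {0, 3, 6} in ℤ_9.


H = {0, 3, 6}, |H| = 3
Number of cosets = |G|/|H| = 9/3 = 3
0 + H = {0, 3, 6}
1 + H = {1, 4, 7}
2 + H = {2, 5, 8}

Cosets: 0+H={0,3,6}; 1+H={1,4,7}; 2+H={2,5,8}


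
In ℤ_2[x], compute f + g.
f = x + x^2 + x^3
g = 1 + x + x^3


Add coefficients mod 2:
x^0: 0 + 1 = 1 (mod 2)
x^1: 1 + 1 = 0 (mod 2)
x^2: 1 + 0 = 1 (mod 2)
x^3: 1 + 1 = 0 (mod 2)
Result: 1 + x^2

f + g = 1 + x^2


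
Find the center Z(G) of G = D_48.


Z(G) = {g ∈ G | gx = xg for all x ∈ G}
For even n, Z(D_n) = {e, r^(n/2)}: the 180° rotation r^24 commutes with every reflection and rotation

Z(D_48) = {e, r^24}


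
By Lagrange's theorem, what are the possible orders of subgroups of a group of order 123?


Lagrange's theorem: |H| divides |G|
|G| = 123
Divisors of 123: 1, 3, 41, 123

Possible subgroup orders: {1, 3, 41, 123}


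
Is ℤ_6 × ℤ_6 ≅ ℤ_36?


Comparing ℤ_6 × ℤ_6 and ℤ_36:
gcd(6,6) = 6 ≠ 1. Max element order in ℤ_6×ℤ_6 is lcm(6,6) = 6 < 36, so it has no element of order 36

No, ℤ_6 × ℤ_6 ≇ ℤ_36


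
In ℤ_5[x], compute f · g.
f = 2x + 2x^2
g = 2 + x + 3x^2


Expand and collect like terms; reduce coefficients mod 5:
x^0: 0·2 = 0 ≡ 0 (mod 5)
x^1: 0·1 + 2·2 = 4 ≡ 4 (mod 5)
x^2: 0·3 + 2·1 + 2·2 = 6 ≡ 1 (mod 5)
x^3: 2·3 + 2·1 = 8 ≡ 3 (mod 5)
x^4: 2·3 = 6 ≡ 1 (mod 5)
Result: 4x + x^2 + 3x^3 + x^4

f · g = 4x + x^2 + 3x^3 + x^4


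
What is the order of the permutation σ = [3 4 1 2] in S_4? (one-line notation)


Cycle decomposition: (1 3) (2 4)
Cycle lengths: 2, 2
Order = lcm(2, 2) = 2

ord(σ) = 2


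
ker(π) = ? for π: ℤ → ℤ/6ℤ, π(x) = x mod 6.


Kernel = preimage of identity
ker(π) = multiples of 6 = 6ℤ

ker(π) = 6ℤ


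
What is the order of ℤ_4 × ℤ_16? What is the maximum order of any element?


|ℤ_4 × ℤ_16| = 4 × 16 = 64
Max element order = lcm(4,16) = 16
Cyclic? No (gcd=4)

|ℤ_4×ℤ_16| = 64, max element order = 16


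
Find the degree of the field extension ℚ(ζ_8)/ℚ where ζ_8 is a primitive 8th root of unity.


[ℚ(ζ_n):ℚ] = deg Φ_n(x) = φ(n). Here φ(8) = 4

[ℚ(ζ_8)/ℚ where ζ_8 is a primitive 8th root of unity] = 4


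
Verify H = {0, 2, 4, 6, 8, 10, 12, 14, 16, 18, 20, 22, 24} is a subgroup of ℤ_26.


Subgroup test for H = {0, 2, 4, 6, 8, 10, 12, 14, 16, 18, 20, 22, 24} in (ℤ_26, +):
(1) 0 ∈ H? Yes
(2) Closure: for all a,b ∈ H, (a+b) mod 26 ∈ H? Yes
(3) Inverses: for all a ∈ H, -a mod 26 ∈ H? Yes

Yes, H is a subgroup of ℤ_26


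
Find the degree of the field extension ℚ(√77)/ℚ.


√77 has minimal polynomial x² - 77 (irreducible over ℚ since 77 is squarefree)

[ℚ(√77)/ℚ] = 2


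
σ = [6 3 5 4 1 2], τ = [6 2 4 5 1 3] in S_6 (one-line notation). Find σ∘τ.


σ∘τ: apply τ first, then σ
1 →τ 6 →σ 2
2 →τ 2 →σ 3
3 →τ 4 →σ 4
4 →τ 5 →σ 1
5 →τ 1 →σ 6
6 →τ 3 →σ 5

σ∘τ = [2 3 4 1 6 5]


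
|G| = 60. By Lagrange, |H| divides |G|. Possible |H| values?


Lagrange's theorem: |H| divides |G|
|G| = 60
Divisors of 60: 1, 2, 3, 4, 5, 6, 10, 12, 15, 20, 30, 60

Possible subgroup orders: {1, 2, 3, 4, 5, 6, 10, 12, 15, 20, 30, 60}


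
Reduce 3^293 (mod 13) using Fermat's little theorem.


Fermat's little theorem: if p is prime and gcd(a,p)=1, then a^(p-1) ≡ 1 (mod p)
p = 13 is prime, gcd(3,13) = 1
Reduce exponent: 293 mod 12 = 5
So 3^293 ≡ 3^5 (mod 13)
3^5 mod 13 = 9

3^293 ≡ 9 (mod 13)


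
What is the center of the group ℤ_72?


Z(G) = {g ∈ G | gx = xg for all x ∈ G}
ℤ_72 is abelian, so Z(G) = G

Z(ℤ_72) = ℤ_72


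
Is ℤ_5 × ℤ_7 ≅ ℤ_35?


Comparing ℤ_5 × ℤ_7 and ℤ_35:
gcd(5,7) = 1, so ℤ_5 × ℤ_7 ≅ ℤ_35 (CRT)

Yes, ℤ_5 × ℤ_7 ≅ ℤ_35


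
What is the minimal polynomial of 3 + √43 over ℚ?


Let α = 3 + √43. Then α - 3 = √43, so (α - 3)² = 43, giving α² - 6α - 34 = 0. Degree 2 and α ∉ ℚ, so this is the minimal polynomial.

Minimal polynomial: x² - 6x - 34


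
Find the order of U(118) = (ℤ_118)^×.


U(n) is the group of units mod n; |U(n)| = φ(n)
|U(118)| = φ(118) = 58

|U(118) = (ℤ_118)^×| = 58


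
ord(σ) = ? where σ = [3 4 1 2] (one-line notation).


Cycle decomposition: (1 3) (2 4)
Cycle lengths: 2, 2
Order = lcm(2, 2) = 2

ord(σ) = 2


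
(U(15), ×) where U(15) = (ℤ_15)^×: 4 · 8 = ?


Operation: multiplication mod 15
4 · 8 = (a × b) mod 15 with a = 4, b = 8

4 · 8 = 2


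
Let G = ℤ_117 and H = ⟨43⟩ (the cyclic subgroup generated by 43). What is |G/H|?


|⟨43⟩| = n / gcd(43, 117) = 117 / 1 = 117
H is normal (ℤ_117 is abelian).
|G/H| = |G| / |H| = 117 / 117 = 1

|G/H| = 1


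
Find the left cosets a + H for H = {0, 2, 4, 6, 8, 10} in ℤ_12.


H = {0, 2, 4, 6, 8, 10}, |H| = 6
Number of cosets = |G|/|H| = 12/6 = 2
0 + H = {0, 2, 4, 6, 8, 10}
1 + H = {1, 3, 5, 7, 9, 11}

Cosets: 0+H={0,2,4,6,8,10}; 1+H={1,3,5,7,9,11}


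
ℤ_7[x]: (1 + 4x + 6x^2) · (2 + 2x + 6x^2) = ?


Expand and collect like terms; reduce coefficients mod 7:
x^0: 1·2 = 2 ≡ 2 (mod 7)
x^1: 1·2 + 4·2 = 10 ≡ 3 (mod 7)
x^2: 1·6 + 4·2 + 6·2 = 26 ≡ 5 (mod 7)
x^3: 4·6 + 6·2 = 36 ≡ 1 (mod 7)
x^4: 6·6 = 36 ≡ 1 (mod 7)
Result: 2 + 3x + 5x^2 + x^3 + x^4

f · g = 2 + 3x + 5x^2 + x^3 + x^4


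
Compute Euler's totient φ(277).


Factor n: 277 = 277
φ(n) = n · ∏(1 - 1/p) over distinct primes p | n
φ(277) = 277 · (1 - 1/277) = 276

φ(277) = 276


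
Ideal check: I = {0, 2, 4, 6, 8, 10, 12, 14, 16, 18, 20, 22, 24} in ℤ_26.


Check ideal conditions for I = {0, 2, 4, 6, 8, 10, 12, 14, 16, 18, 20, 22, 24} in ℤ_26:
(1) I is an additive subgroup? Yes
(2) For r ∈ ℤ_26 and a ∈ I: r·a ∈ I? Yes

Yes, I is an ideal of ℤ_26


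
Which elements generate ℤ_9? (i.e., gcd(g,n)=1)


g generates ℤ_n iff gcd(g,n) = 1
Checking each g ∈ {1,...,8}:
gcd(1,9) = 1
gcd(2,9) = 1
gcd(3,9) = 3
gcd(4,9) = 1
gcd(5,9) = 1
gcd(6,9) = 3
gcd(7,9) = 1
gcd(8,9) = 1
Generators: {1, 2, 4, 5, 7, 8}
Number of generators = φ(9) = 6

Generators of ℤ_9 = {1, 2, 4, 5, 7, 8}


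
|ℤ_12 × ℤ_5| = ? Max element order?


|ℤ_12 × ℤ_5| = 12 × 5 = 60
Max element order = lcm(12,5) = 60
Cyclic? Yes (gcd=1)

|ℤ_12×ℤ_5| = 60, max element order = 60


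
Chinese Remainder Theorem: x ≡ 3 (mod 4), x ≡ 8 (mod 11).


m₁ = 4, m₂ = 11, gcd = 1, so CRT applies. M = m₁·m₂ = 44
Let M₁ = M/m₁ = 11, M₂ = M/m₂ = 4
Find y₁ ≡ M₁⁻¹ (mod m₁): 11⁻¹ ≡ 3 (mod 4)
Find y₂ ≡ M₂⁻¹ (mod m₂): 4⁻¹ ≡ 3 (mod 11)
x = a₁·M₁·y₁ + a₂·M₂·y₂ = 3·11·3 + 8·4·3 = 195
Reduce mod 44: x ≡ 19
Check: 19 mod 4 = 3 ✓, 19 mod 11 = 8 ✓

x ≡ 19 (mod 44)


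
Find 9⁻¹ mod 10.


Use the extended Euclidean algorithm to write 1 = 9·s + 10·t; then s mod 10 is the inverse.
Euclidean algorithm:
  9 = 0·10 + 9
  10 = 1·9 + 1
  9 = 9·1 + 0
gcd(9,10) = 1
Back-substitution gives: 9·(-1) + 10·(1) = 1
So 9⁻¹ ≡ -1 ≡ 9 (mod 10)
Check: 9 × 9 = 81 ≡ 1 (mod 10) ✓

9⁻¹ ≡ 9 (mod 10)


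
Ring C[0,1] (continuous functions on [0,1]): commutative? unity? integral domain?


pointwise +,× is commutative with unity (constant 1); but bump functions with disjoint support multiply to 0 — zero divisors, so not an integral domain
Commutative: Yes
Integral domain: No
Has unity: Yes

C[0,1] (continuous functions on [0,1]): Commutative=Yes, Unity=Yes


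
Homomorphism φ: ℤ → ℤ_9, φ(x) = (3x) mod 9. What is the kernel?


Kernel = preimage of identity
ker(φ) = {x ∈ ℤ : 3x ≡ 0 (mod 9)}. gcd(3,9) = 3, so 3x ≡ 0 (mod 9) ⟺ x ≡ 0 (mod 9/3 = 3). Hence ker(φ) = 3ℤ

ker(φ) = 3ℤ


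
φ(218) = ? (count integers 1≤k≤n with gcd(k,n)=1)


Factor n: 218 = 2 × 109
φ(n) = n · ∏(1 - 1/p) over distinct primes p | n
φ(218) = 218 · (1 - 1/2) · (1 - 1/109) = 108

φ(218) = 108


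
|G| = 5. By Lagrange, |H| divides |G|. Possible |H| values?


Lagrange's theorem: |H| divides |G|
|G| = 5
Divisors of 5: 1, 5

Possible subgroup orders: {1, 5}


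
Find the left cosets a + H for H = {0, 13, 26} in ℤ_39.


H = {0, 13, 26}, |H| = 3
Number of cosets = |G|/|H| = 39/3 = 13
0 + H = {0, 13, 26}
1 + H = {1, 14, 27}
2 + H = {2, 15, 28}
3 + H = {3, 16, 29}
4 + H = {4, 17, 30}
5 + H = {5, 18, 31}
6 + H = {6, 19, 32}
7 + H = {7, 20, 33}
8 + H = {8, 21, 34}
9 + H = {9, 22, 35}
10 + H = {10, 23, 36}
11 + H = {11, 24, 37}
12 + H = {12, 25, 38}

Cosets: 0+H={0,13,26}; 1+H={1,14,27}; 2+H={2,15,28}; 3+H={3,16,29}; 4+H={4,17,30}; 5+H={5,18,31}; 6+H={6,19,32}; 7+H={7,20,33}; 8+H={8,21,34}; 9+H={9,22,35}; 10+H={10,23,36}; 11+H={11,24,37}; 12+H={12,25,38}


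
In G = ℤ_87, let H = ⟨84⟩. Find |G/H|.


|⟨84⟩| = n / gcd(84, 87) = 87 / 3 = 29
H is normal (ℤ_87 is abelian).
|G/H| = |G| / |H| = 87 / 29 = 3

|G/H| = 3


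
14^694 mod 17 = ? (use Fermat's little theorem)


Fermat's little theorem: if p is prime and gcd(a,p)=1, then a^(p-1) ≡ 1 (mod p)
p = 17 is prime, gcd(14,17) = 1
Reduce exponent: 694 mod 16 = 6
So 14^694 ≡ 14^6 (mod 17)
14^6 mod 17 = 15

14^694 ≡ 15 (mod 17)


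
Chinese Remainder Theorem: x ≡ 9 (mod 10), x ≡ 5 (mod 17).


m₁ = 10, m₂ = 17, gcd = 1, so CRT applies. M = m₁·m₂ = 170
Let M₁ = M/m₁ = 17, M₂ = M/m₂ = 10
Find y₁ ≡ M₁⁻¹ (mod m₁): 17⁻¹ ≡ 3 (mod 10)
Find y₂ ≡ M₂⁻¹ (mod m₂): 10⁻¹ ≡ 12 (mod 17)
x = a₁·M₁·y₁ + a₂·M₂·y₂ = 9·17·3 + 5·10·12 = 1059
Reduce mod 170: x ≡ 39
Check: 39 mod 10 = 9 ✓, 39 mod 17 = 5 ✓

x ≡ 39 (mod 170)


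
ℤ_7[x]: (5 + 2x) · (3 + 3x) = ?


Expand and collect like terms; reduce coefficients mod 7:
x^0: 5·3 = 15 ≡ 1 (mod 7)
x^1: 5·3 + 2·3 = 21 ≡ 0 (mod 7)
x^2: 2·3 = 6 ≡ 6 (mod 7)
Result: 1 + 6x^2

f · g = 1 + 6x^2


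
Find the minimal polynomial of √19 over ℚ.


√19 satisfies x² - 19 = 0, irreducible over ℚ since 19 is squarefree

Minimal polynomial: x² - 19


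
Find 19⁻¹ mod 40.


Use the extended Euclidean algorithm to write 1 = 19·s + 40·t; then s mod 40 is the inverse.
Euclidean algorithm:
  19 = 0·40 + 19
  40 = 2·19 + 2
  19 = 9·2 + 1
  2 = 2·1 + 0
gcd(19,40) = 1
Back-substitution gives: 19·(19) + 40·(-9) = 1
So 19⁻¹ ≡ 19 ≡ 19 (mod 40)
Check: 19 × 19 = 361 ≡ 1 (mod 40) ✓

19⁻¹ ≡ 19 (mod 40)


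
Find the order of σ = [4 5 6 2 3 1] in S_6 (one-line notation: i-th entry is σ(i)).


Cycle decomposition: (1 4 2 5 3 6)
Cycle lengths: 6
Order = lcm(6) = 6

ord(σ) = 6


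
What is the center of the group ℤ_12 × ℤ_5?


Z(G) = {g ∈ G | gx = xg for all x ∈ G}
Direct product of abelian groups is abelian, so Z(G) = G

Z(ℤ_12 × ℤ_5) = ℤ_12 × ℤ_5


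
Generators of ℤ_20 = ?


g generates ℤ_n iff gcd(g,n) = 1
Prime factors of 20: 2, 5
Generators are g ∈ {1,...,19} not divisible by any of these primes.
Generators: {1, 3, 7, 9, 11, 13, 17, 19}
Number of generators = φ(20) = 8

Generators of ℤ_20 = {1, 3, 7, 9, 11, 13, 17, 19}


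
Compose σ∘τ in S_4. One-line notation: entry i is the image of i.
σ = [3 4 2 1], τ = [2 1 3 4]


σ∘τ: apply τ first, then σ
1 →τ 2 →σ 4
2 →τ 1 →σ 3
3 →τ 3 →σ 2
4 →τ 4 →σ 1

σ∘τ = [4 3 2 1]


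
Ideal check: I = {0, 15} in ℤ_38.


Check ideal conditions for I = {0, 15} in ℤ_38:
(1) I is an additive subgroup? No
(2) For r ∈ ℤ_38 and a ∈ I: r·a ∈ I? No  [counterexample: r=2, a=15, r·a mod 38 = 30 ∉ I]

No, I is not an ideal of ℤ_38


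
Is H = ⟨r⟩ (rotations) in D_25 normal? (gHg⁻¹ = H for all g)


H = ⟨r⟩ (rotations) in D_25
The rotation subgroup ⟨r⟩ has index 2 in D_25, so it is normal

Yes, normal subgroup


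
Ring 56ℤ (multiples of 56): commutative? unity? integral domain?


56ℤ is a commutative ring under +,× but has no multiplicative identity (1 ∉ 56ℤ); it has no zero divisors, but without unity it is not an integral domain
Commutative: Yes
Integral domain: No
Has unity: No

56ℤ (multiples of 56): Commutative=Yes, Unity=No


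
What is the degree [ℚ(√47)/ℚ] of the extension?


√47 has minimal polynomial x² - 47 (irreducible over ℚ since 47 is squarefree)

[ℚ(√47)/ℚ] = 2


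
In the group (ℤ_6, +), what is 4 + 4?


Operation: addition mod 6
4 + 4 = (a + b) mod 6 with a = 4, b = 4

4 + 4 = 2


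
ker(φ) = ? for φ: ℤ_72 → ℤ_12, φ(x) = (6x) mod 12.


Kernel = preimage of identity
ker(φ) = {x ∈ ℤ_72 : 6x ≡ 0 (mod 12)}. Since 12 | 72, φ is well-defined. The kernel is the cyclic subgroup ⟨2⟩ of ℤ_72 (order 36), i.e. {0, 2, 4, 6, 8, 10, 12, 14, 16, 18, 20, 22, 24, 26, 28, 30, 32, 34, 36, 38, 40, 42, 44, 46, 48, 50, 52, 54, 56, 58, 60, 62, 64, 66, 68, 70}

ker(φ) = {0, 2, 4, 6, 8, 10, 12, 14, 16, 18, 20, 22, 24, 26, 28, 30, 32, 34, 36, 38, 40, 42, 44, 46, 48, 50, 52, 54, 56, 58, 60, 62, 64, 66, 68, 70}


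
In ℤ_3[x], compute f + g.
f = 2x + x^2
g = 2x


Add coefficients mod 3:
x^0: 0 + 0 = 0 (mod 3)
x^1: 2 + 2 = 1 (mod 3)
x^2: 1 + 0 = 1 (mod 3)
Result: x + x^2

f + g = x + x^2


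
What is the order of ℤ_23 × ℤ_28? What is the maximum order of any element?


|ℤ_23 × ℤ_28| = 23 × 28 = 644
Max element order = lcm(23,28) = 644
Cyclic? Yes (gcd=1)

|ℤ_23×ℤ_28| = 644, max element order = 644


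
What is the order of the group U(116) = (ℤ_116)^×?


U(n) is the group of units mod n; |U(n)| = φ(n)
|U(116)| = φ(116) = 56

|U(116) = (ℤ_116)^×| = 56


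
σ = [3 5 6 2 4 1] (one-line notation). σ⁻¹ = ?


To find σ⁻¹, swap domain and range:
σ(1) = 3 → σ⁻¹(3) = 1
σ(2) = 5 → σ⁻¹(5) = 2
σ(3) = 6 → σ⁻¹(6) = 3
σ(4) = 2 → σ⁻¹(2) = 4
σ(5) = 4 → σ⁻¹(4) = 5
σ(6) = 1 → σ⁻¹(1) = 6

σ⁻¹ = [6 4 1 5 2 3]


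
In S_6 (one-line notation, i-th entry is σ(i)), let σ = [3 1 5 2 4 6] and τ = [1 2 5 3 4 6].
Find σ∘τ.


σ∘τ: apply τ first, then σ
1 →τ 1 →σ 3
2 →τ 2 →σ 1
3 →τ 5 →σ 4
4 →τ 3 →σ 5
5 →τ 4 →σ 2
6 →τ 6 →σ 6

σ∘τ = [3 1 4 5 2 6]


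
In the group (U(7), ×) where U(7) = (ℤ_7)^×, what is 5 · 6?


Operation: multiplication mod 7
5 · 6 = (a × b) mod 7 with a = 5, b = 6

5 · 6 = 2


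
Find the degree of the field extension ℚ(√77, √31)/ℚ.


[ℚ(√77,√31):ℚ] = [ℚ(√77,√31):ℚ(√77)]·[ℚ(√77):ℚ] = 2·2 = 4

[ℚ(√77, √31)/ℚ] = 4


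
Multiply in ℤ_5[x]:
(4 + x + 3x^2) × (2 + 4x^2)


Expand and collect like terms; reduce coefficients mod 5:
x^0: 4·2 = 8 ≡ 3 (mod 5)
x^1: 4·0 + 1·2 = 2 ≡ 2 (mod 5)
x^2: 4·4 + 1·0 + 3·2 = 22 ≡ 2 (mod 5)
x^3: 1·4 + 3·0 = 4 ≡ 4 (mod 5)
x^4: 3·4 = 12 ≡ 2 (mod 5)
Result: 3 + 2x + 2x^2 + 4x^3 + 2x^4

f · g = 3 + 2x + 2x^2 + 4x^3 + 2x^4


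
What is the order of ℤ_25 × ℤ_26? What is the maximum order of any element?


|ℤ_25 × ℤ_26| = 25 × 26 = 650
Max element order = lcm(25,26) = 650
Cyclic? Yes (gcd=1)

|ℤ_25×ℤ_26| = 650, max element order = 650


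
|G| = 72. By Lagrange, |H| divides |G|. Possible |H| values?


Lagrange's theorem: |H| divides |G|
|G| = 72
Divisors of 72: 1, 2, 3, 4, 6, 8, 9, 12, 18, 24, 36, 72

Possible subgroup orders: {1, 2, 3, 4, 6, 8, 9, 12, 18, 24, 36, 72}


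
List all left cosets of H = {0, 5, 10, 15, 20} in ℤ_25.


H = {0, 5, 10, 15, 20}, |H| = 5
Number of cosets = |G|/|H| = 25/5 = 5
0 + H = {0, 5, 10, 15, 20}
1 + H = {1, 6, 11, 16, 21}
2 + H = {2, 7, 12, 17, 22}
3 + H = {3, 8, 13, 18, 23}
4 + H = {4, 9, 14, 19, 24}

Cosets: 0+H={0,5,10,15,20}; 1+H={1,6,11,16,21}; 2+H={2,7,12,17,22}; 3+H={3,8,13,18,23}; 4+H={4,9,14,19,24}


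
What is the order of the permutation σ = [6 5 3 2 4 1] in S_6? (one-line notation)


Cycle decomposition: (1 6) (2 5 4)
Cycle lengths: 2, 3
Order = lcm(2, 3) = 6

ord(σ) = 6


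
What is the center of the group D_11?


Z(G) = {g ∈ G | gx = xg for all x ∈ G}
For odd n, Z(D_n) = {e}: no nontrivial rotation commutes with all reflections

Z(D_11) = {e}


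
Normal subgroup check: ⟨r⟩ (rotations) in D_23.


H = ⟨r⟩ (rotations) in D_23
The rotation subgroup ⟨r⟩ has index 2 in D_23, so it is normal

Yes, normal subgroup


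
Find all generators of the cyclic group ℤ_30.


g generates ℤ_n iff gcd(g,n) = 1
Prime factors of 30: 2, 3, 5
Generators are g ∈ {1,...,29} not divisible by any of these primes.
Generators: {1, 7, 11, 13, 17, 19, 23, 29}
Number of generators = φ(30) = 8

Generators of ℤ_30 = {1, 7, 11, 13, 17, 19, 23, 29}


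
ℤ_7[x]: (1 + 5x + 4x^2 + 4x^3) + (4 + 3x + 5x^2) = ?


Add coefficients mod 7:
x^0: 1 + 4 = 5 (mod 7)
x^1: 5 + 3 = 1 (mod 7)
x^2: 4 + 5 = 2 (mod 7)
x^3: 4 + 0 = 4 (mod 7)
Result: 5 + x + 2x^2 + 4x^3

f + g = 5 + x + 2x^2 + 4x^3


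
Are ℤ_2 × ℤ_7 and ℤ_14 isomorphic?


Comparing ℤ_2 × ℤ_7 and ℤ_14:
gcd(2,7) = 1, so ℤ_2 × ℤ_7 ≅ ℤ_14 (CRT)

Yes, ℤ_2 × ℤ_7 ≅ ℤ_14


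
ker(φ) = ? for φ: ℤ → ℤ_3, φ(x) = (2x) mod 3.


Kernel = preimage of identity
ker(φ) = {x ∈ ℤ : 2x ≡ 0 (mod 3)}. gcd(2,3) = 1, so 2x ≡ 0 (mod 3) ⟺ x ≡ 0 (mod 3/1 = 3). Hence ker(φ) = 3ℤ

ker(φ) = 3ℤ


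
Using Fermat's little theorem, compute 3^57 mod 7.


Fermat's little theorem: if p is prime and gcd(a,p)=1, then a^(p-1) ≡ 1 (mod p)
p = 7 is prime, gcd(3,7) = 1
Reduce exponent: 57 mod 6 = 3
So 3^57 ≡ 3^3 (mod 7)
3^3 mod 7 = 6

3^57 ≡ 6 (mod 7)


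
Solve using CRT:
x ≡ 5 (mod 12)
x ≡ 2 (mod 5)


m₁ = 12, m₂ = 5, gcd = 1, so CRT applies. M = m₁·m₂ = 60
Let M₁ = M/m₁ = 5, M₂ = M/m₂ = 12
Find y₁ ≡ M₁⁻¹ (mod m₁): 5⁻¹ ≡ 5 (mod 12)
Find y₂ ≡ M₂⁻¹ (mod m₂): 12⁻¹ ≡ 3 (mod 5)
x = a₁·M₁·y₁ + a₂·M₂·y₂ = 5·5·5 + 2·12·3 = 197
Reduce mod 60: x ≡ 17
Check: 17 mod 12 = 5 ✓, 17 mod 5 = 2 ✓

x ≡ 17 (mod 60)


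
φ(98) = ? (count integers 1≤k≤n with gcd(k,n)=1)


Factor n: 98 = 2 × 7^2
φ(n) = n · ∏(1 - 1/p) over distinct primes p | n
φ(98) = 98 · (1 - 1/2) · (1 - 1/7) = 42

φ(98) = 42


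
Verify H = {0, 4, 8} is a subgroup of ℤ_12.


Subgroup test for H = {0, 4, 8} in (ℤ_12, +):
(1) 0 ∈ H? Yes
(2) Closure: for all a,b ∈ H, (a+b) mod 12 ∈ H? Yes
(3) Inverses: for all a ∈ H, -a mod 12 ∈ H? Yes

Yes, H is a subgroup of ℤ_12


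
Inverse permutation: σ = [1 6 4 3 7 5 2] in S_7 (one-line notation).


To find σ⁻¹, swap domain and range:
σ(1) = 1 → σ⁻¹(1) = 1
σ(2) = 6 → σ⁻¹(6) = 2
σ(3) = 4 → σ⁻¹(4) = 3
σ(4) = 3 → σ⁻¹(3) = 4
σ(5) = 7 → σ⁻¹(7) = 5
σ(6) = 5 → σ⁻¹(5) = 6
σ(7) = 2 → σ⁻¹(2) = 7

σ⁻¹ = [1 7 4 3 6 2 5]


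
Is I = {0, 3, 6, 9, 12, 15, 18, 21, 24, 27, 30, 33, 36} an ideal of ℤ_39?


Check ideal conditions for I = {0, 3, 6, 9, 12, 15, 18, 21, 24, 27, 30, 33, 36} in ℤ_39:
(1) I is an additive subgroup? Yes
(2) For r ∈ ℤ_39 and a ∈ I: r·a ∈ I? Yes

Yes, I is an ideal of ℤ_39


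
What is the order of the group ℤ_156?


ℤ_n has n elements.

|ℤ_156| = 156


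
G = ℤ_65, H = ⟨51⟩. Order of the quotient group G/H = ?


|⟨51⟩| = n / gcd(51, 65) = 65 / 1 = 65
H is normal (ℤ_65 is abelian).
|G/H| = |G| / |H| = 65 / 65 = 1

|G/H| = 1


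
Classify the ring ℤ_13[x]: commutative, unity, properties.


ℤ_13 is a field (n prime), so ℤ_13[x] is a commutative integral domain with unity
Commutative: Yes
Integral domain: Yes
Has unity: Yes

ℤ_13[x]: Commutative=Yes, Unity=Yes


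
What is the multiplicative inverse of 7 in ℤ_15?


Use the extended Euclidean algorithm to write 1 = 7·s + 15·t; then s mod 15 is the inverse.
Euclidean algorithm:
  7 = 0·15 + 7
  15 = 2·7 + 1
  7 = 7·1 + 0
gcd(7,15) = 1
Back-substitution gives: 7·(-2) + 15·(1) = 1
So 7⁻¹ ≡ -2 ≡ 13 (mod 15)
Check: 7 × 13 = 91 ≡ 1 (mod 15) ✓

7⁻¹ ≡ 13 (mod 15)


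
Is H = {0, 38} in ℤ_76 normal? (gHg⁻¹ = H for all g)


H = {0, 38} in ℤ_76
ℤ_76 is abelian; every subgroup of an abelian group is normal

Yes, normal subgroup


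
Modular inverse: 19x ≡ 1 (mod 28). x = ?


Use the extended Euclidean algorithm to write 1 = 19·s + 28·t; then s mod 28 is the inverse.
Euclidean algorithm:
  19 = 0·28 + 19
  28 = 1·19 + 9
  19 = 2·9 + 1
  9 = 9·1 + 0
gcd(19,28) = 1
Back-substitution gives: 19·(3) + 28·(-2) = 1
So 19⁻¹ ≡ 3 ≡ 3 (mod 28)
Check: 19 × 3 = 57 ≡ 1 (mod 28) ✓

19⁻¹ ≡ 3 (mod 28)


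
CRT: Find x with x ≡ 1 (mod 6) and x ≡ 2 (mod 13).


m₁ = 6, m₂ = 13, gcd = 1, so CRT applies. M = m₁·m₂ = 78
Let M₁ = M/m₁ = 13, M₂ = M/m₂ = 6
Find y₁ ≡ M₁⁻¹ (mod m₁): 13⁻¹ ≡ 1 (mod 6)
Find y₂ ≡ M₂⁻¹ (mod m₂): 6⁻¹ ≡ 11 (mod 13)
x = a₁·M₁·y₁ + a₂·M₂·y₂ = 1·13·1 + 2·6·11 = 145
Reduce mod 78: x ≡ 67
Check: 67 mod 6 = 1 ✓, 67 mod 13 = 2 ✓

x ≡ 67 (mod 78)


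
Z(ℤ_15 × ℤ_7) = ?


Z(G) = {g ∈ G | gx = xg for all x ∈ G}
Direct product of abelian groups is abelian, so Z(G) = G

Z(ℤ_15 × ℤ_7) = ℤ_15 × ℤ_7


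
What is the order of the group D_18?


|D_n| = 2n (n rotations and n reflections)
|D_18| = 2×18 = 36

|D_18| = 36


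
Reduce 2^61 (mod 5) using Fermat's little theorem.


Fermat's little theorem: if p is prime and gcd(a,p)=1, then a^(p-1) ≡ 1 (mod p)
p = 5 is prime, gcd(2,5) = 1
Reduce exponent: 61 mod 4 = 1
So 2^61 ≡ 2^1 (mod 5)
2^1 mod 5 = 2

2^61 ≡ 2 (mod 5)


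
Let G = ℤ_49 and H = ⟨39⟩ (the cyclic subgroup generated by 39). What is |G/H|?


|⟨39⟩| = n / gcd(39, 49) = 49 / 1 = 49
H is normal (ℤ_49 is abelian).
|G/H| = |G| / |H| = 49 / 49 = 1

|G/H| = 1


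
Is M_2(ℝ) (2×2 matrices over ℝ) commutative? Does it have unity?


Matrix multiplication is non-commutative for n ≥ 2; the identity matrix I is the unity; singular matrices give zero divisors, so not an integral domain
Commutative: No
Integral domain: No
Has unity: Yes

M_2(ℝ) (2×2 matrices over ℝ): Commutative=No, Unity=Yes


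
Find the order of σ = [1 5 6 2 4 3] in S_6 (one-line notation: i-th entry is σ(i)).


Cycle decomposition: (2 5 4) (3 6)
Cycle lengths: 3, 2
Order = lcm(3, 2) = 6

ord(σ) = 6


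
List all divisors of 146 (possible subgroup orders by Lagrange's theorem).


Lagrange's theorem: |H| divides |G|
|G| = 146
Divisors of 146: 1, 2, 73, 146

Possible subgroup orders: {1, 2, 73, 146}


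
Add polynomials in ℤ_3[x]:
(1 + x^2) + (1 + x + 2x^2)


Add coefficients mod 3:
x^0: 1 + 1 = 2 (mod 3)
x^1: 0 + 1 = 1 (mod 3)
x^2: 1 + 2 = 0 (mod 3)
Result: 2 + x

f + g = 2 + x


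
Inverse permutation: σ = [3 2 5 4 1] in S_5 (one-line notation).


To find σ⁻¹, swap domain and range:
σ(1) = 3 → σ⁻¹(3) = 1
σ(2) = 2 → σ⁻¹(2) = 2
σ(3) = 5 → σ⁻¹(5) = 3
σ(4) = 4 → σ⁻¹(4) = 4
σ(5) = 1 → σ⁻¹(1) = 5

σ⁻¹ = [5 2 1 4 3]


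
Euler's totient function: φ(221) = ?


Factor n: 221 = 13 × 17
φ(n) = n · ∏(1 - 1/p) over distinct primes p | n
φ(221) = 221 · (1 - 1/13) · (1 - 1/17) = 192

φ(221) = 192


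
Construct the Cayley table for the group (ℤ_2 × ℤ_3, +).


Elements: {(0,0), (0,1), (0,2), (1,0), (1,1), (1,2)}
Operation: componentwise addition mod (2, 3)
Entry (a, b) = ((a₁+b₁) mod 2, (a₂+b₂) mod 3)

Cayley table:
      | (0,0) | (0,1) | (0,2) | (1,0) | (1,1) | (1,2)
(0,0) | (0,0) | (0,1) | (0,2) | (1,0) | (1,1) | (1,2)
(0,1) | (0,1) | (0,2) | (0,0) | (1,1) | (1,2) | (1,0)
(0,2) | (0,2) | (0,0) | (0,1) | (1,2) | (1,0) | (1,1)
(1,0) | (1,0) | (1,1) | (1,2) | (0,0) | (0,1) | (0,2)
(1,1) | (1,1) | (1,2) | (1,0) | (0,1) | (0,2) | (0,0)
(1,2) | (1,2) | (1,0) | (1,1) | (0,2) | (0,0) | (0,1)


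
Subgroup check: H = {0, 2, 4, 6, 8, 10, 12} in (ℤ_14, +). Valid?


Subgroup test for H = {0, 2, 4, 6, 8, 10, 12} in (ℤ_14, +):
(1) 0 ∈ H? Yes
(2) Closure: for all a,b ∈ H, (a+b) mod 14 ∈ H? Yes
(3) Inverses: for all a ∈ H, -a mod 14 ∈ H? Yes

Yes, H is a subgroup of ℤ_14


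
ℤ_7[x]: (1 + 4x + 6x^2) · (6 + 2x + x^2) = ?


Expand and collect like terms; reduce coefficients mod 7:
x^0: 1·6 = 6 ≡ 6 (mod 7)
x^1: 1·2 + 4·6 = 26 ≡ 5 (mod 7)
x^2: 1·1 + 4·2 + 6·6 = 45 ≡ 3 (mod 7)
x^3: 4·1 + 6·2 = 16 ≡ 2 (mod 7)
x^4: 6·1 = 6 ≡ 6 (mod 7)
Result: 6 + 5x + 3x^2 + 2x^3 + 6x^4

f · g = 6 + 5x + 3x^2 + 2x^3 + 6x^4


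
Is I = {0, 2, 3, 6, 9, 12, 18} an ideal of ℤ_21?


Check ideal conditions for I = {0, 2, 3, 6, 9, 12, 18} in ℤ_21:
(1) I is an additive subgroup? No
(2) For r ∈ ℤ_21 and a ∈ I: r·a ∈ I? No  [counterexample: r=2, a=2, r·a mod 21 = 4 ∉ I]

No, I is not an ideal of ℤ_21


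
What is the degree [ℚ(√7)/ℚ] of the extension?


√7 has minimal polynomial x² - 7 (irreducible over ℚ since 7 is squarefree)

[ℚ(√7)/ℚ] = 2


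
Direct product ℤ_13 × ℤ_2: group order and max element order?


|ℤ_13 × ℤ_2| = 13 × 2 = 26
Max element order = lcm(13,2) = 26
Cyclic? Yes (gcd=1)

|ℤ_13×ℤ_2| = 26, max element order = 26


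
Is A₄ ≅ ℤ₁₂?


Comparing A₄ and ℤ₁₂:
A₄ is non-abelian, ℤ₁₂ is abelian

No, A₄ ≇ ℤ₁₂


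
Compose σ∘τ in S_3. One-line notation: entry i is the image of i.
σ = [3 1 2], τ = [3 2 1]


σ∘τ: apply τ first, then σ
1 →τ 3 →σ 2
2 →τ 2 →σ 1
3 →τ 1 →σ 3

σ∘τ = [2 1 3]


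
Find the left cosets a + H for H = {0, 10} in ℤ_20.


H = {0, 10}, |H| = 2
Number of cosets = |G|/|H| = 20/2 = 10
0 + H = {0, 10}
1 + H = {1, 11}
2 + H = {2, 12}
3 + H = {3, 13}
4 + H = {4, 14}
5 + H = {5, 15}
6 + H = {6, 16}
7 + H = {7, 17}
8 + H = {8, 18}
9 + H = {9, 19}

Cosets: 0+H={0,10}; 1+H={1,11}; 2+H={2,12}; 3+H={3,13}; 4+H={4,14}; 5+H={5,15}; 6+H={6,16}; 7+H={7,17}; 8+H={8,18}; 9+H={9,19}


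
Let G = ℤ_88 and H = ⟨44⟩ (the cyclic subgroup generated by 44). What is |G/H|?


|⟨44⟩| = n / gcd(44, 88) = 88 / 44 = 2
H is normal (ℤ_88 is abelian).
|G/H| = |G| / |H| = 88 / 2 = 44

|G/H| = 44


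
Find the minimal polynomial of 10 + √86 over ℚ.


Let α = 10 + √86. Then α - 10 = √86, so (α - 10)² = 86, giving α² - 20α + 14 = 0. Degree 2 and α ∉ ℚ, so this is the minimal polynomial.

Minimal polynomial: x² - 20x + 14


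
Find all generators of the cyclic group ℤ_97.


g generates ℤ_n iff gcd(g,n) = 1
Prime factors of 97: 97
Generators are g ∈ {1,...,96} not divisible by any of these primes.
Generators: {1, 2, 3, 4, 5, 6, 7, 8, 9, 10, 11, 12, 13, 14, 15, 16, 17, 18, 19, 20, 21, 22, 23, 24, 25, 26, 27, 28, 29, 30, 31, 32, 33, 34, 35, 36, 37, 38, 39, 40, 41, 42, 43, 44, 45, 46, 47, 48, 49, 50, 51, 52, 53, 54, 55, 56, 57, 58, 59, 60, 61, 62, 63, 64, 65, 66, 67, 68, 69, 70, 71, 72, 73, 74, 75, 76, 77, 78, 79, 80, 81, 82, 83, 84, 85, 86, 87, 88, 89, 90, 91, 92, 93, 94, 95, 96}
Number of generators = φ(97) = 96

Generators of ℤ_97 = {1, 2, 3, 4, 5, 6, 7, 8, 9, 10, 11, 12, 13, 14, 15, 16, 17, 18, 19, 20, 21, 22, 23, 24, 25, 26, 27, 28, 29, 30, 31, 32, 33, 34, 35, 36, 37, 38, 39, 40, 41, 42, 43, 44, 45, 46, 47, 48, 49, 50, 51, 52, 53, 54, 55, 56, 57, 58, 59, 60, 61, 62, 63, 64, 65, 66, 67, 68, 69, 70, 71, 72, 73, 74, 75, 76, 77, 78, 79, 80, 81, 82, 83, 84, 85, 86, 87, 88, 89, 90, 91, 92, 93, 94, 95, 96}


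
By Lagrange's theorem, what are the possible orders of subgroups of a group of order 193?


Lagrange's theorem: |H| divides |G|
|G| = 193
Divisors of 193: 1, 193

Possible subgroup orders: {1, 193}


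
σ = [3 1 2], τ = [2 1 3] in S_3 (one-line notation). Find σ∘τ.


σ∘τ: apply τ first, then σ
1 →τ 2 →σ 1
2 →τ 1 →σ 3
3 →τ 3 →σ 2

σ∘τ = [1 3 2]


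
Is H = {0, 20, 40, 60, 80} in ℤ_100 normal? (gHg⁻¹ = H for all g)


H = {0, 20, 40, 60, 80} in ℤ_100
ℤ_100 is abelian; every subgroup of an abelian group is normal

Yes, normal subgroup


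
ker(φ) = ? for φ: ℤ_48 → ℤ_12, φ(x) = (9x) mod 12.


Kernel = preimage of identity
ker(φ) = {x ∈ ℤ_48 : 9x ≡ 0 (mod 12)}. Since 12 | 48, φ is well-defined. The kernel is the cyclic subgroup ⟨4⟩ of ℤ_48 (order 12), i.e. {0, 4, 8, 12, 16, 20, 24, 28, 32, 36, 40, 44}

ker(φ) = {0, 4, 8, 12, 16, 20, 24, 28, 32, 36, 40, 44}


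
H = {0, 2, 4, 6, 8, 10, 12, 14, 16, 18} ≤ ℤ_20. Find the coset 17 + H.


17 + H = {17 + h (mod 20) : h ∈ H}
17+0=17, 17+2=19, 17+4=1, 17+6=3, 17+8=5, 17+10=7, 17+12=9, 17+14=11, 17+16=13, 17+18=15
17 + H = {1, 3, 5, 7, 9, 11, 13, 15, 17, 19} = 1 + H

17 + H = {1, 3, 5, 7, 9, 11, 13, 15, 17, 19}


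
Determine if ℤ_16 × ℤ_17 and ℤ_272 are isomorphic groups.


Comparing ℤ_16 × ℤ_17 and ℤ_272:
gcd(16,17) = 1, so ℤ_16 × ℤ_17 ≅ ℤ_272 (CRT)

Yes, ℤ_16 × ℤ_17 ≅ ℤ_272


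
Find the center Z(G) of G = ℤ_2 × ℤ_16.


Z(G) = {g ∈ G | gx = xg for all x ∈ G}
Direct product of abelian groups is abelian, so Z(G) = G

Z(ℤ_2 × ℤ_16) = ℤ_2 × ℤ_16


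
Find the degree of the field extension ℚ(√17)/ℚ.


√17 has minimal polynomial x² - 17 (irreducible over ℚ since 17 is squarefree)

[ℚ(√17)/ℚ] = 2


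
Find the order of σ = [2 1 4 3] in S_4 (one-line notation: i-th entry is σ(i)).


Cycle decomposition: (1 2) (3 4)
Cycle lengths: 2, 2
Order = lcm(2, 2) = 2

ord(σ) = 2


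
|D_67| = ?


|D_n| = 2n (n rotations and n reflections)
|D_67| = 2×67 = 134

|D_67| = 134


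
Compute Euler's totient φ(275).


Factor n: 275 = 5^2 × 11
φ(n) = n · ∏(1 - 1/p) over distinct primes p | n
φ(275) = 275 · (1 - 1/5) · (1 - 1/11) = 200

φ(275) = 200


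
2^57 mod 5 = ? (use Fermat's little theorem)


Fermat's little theorem: if p is prime and gcd(a,p)=1, then a^(p-1) ≡ 1 (mod p)
p = 5 is prime, gcd(2,5) = 1
Reduce exponent: 57 mod 4 = 1
So 2^57 ≡ 2^1 (mod 5)
2^1 mod 5 = 2

2^57 ≡ 2 (mod 5)
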